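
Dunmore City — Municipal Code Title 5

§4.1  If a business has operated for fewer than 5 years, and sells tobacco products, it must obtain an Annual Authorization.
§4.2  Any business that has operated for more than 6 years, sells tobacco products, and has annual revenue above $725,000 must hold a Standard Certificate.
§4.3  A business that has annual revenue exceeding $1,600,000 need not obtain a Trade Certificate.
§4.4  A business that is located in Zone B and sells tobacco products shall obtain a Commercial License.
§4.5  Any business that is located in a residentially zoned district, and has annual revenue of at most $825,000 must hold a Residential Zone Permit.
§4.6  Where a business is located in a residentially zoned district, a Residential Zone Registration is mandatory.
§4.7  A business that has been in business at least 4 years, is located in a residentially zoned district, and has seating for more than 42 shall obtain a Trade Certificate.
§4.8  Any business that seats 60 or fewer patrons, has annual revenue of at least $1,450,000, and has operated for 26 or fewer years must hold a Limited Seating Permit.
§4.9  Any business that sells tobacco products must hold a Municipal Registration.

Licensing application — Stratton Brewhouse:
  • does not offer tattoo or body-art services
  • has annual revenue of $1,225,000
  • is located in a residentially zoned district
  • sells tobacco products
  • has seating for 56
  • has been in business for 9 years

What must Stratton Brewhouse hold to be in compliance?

§4.1 years in business 9 ≥ 5; sells tobacco products → Annual Authorization not required.
§4.2 years in business 9 > 6; sells tobacco products; revenue $1,225,000 > $725,000 → Standard Certificate required.
§4.3 revenue $1,225,000 ≤ $1,600,000 → Trade Certificate exemption does not apply.
§4.4 is located in a residentially zoned district (not: is located in Zone B); sells tobacco products → Commercial License not required.
§4.5 is located in a residentially zoned district; revenue $1,225,000 > $825,000 → Residential Zone Permit not required.
§4.6 is located in a residentially zoned district → Residential Zone Registration required.
§4.7 years in business 9 ≥ 4; is located in a residentially zoned district; seating 56 > 42 → Trade Certificate required.
§4.8 seating 56 ≤ 60; revenue $1,225,000 < $1,450,000; years in business 9 ≤ 26 → Limited Seating Permit not required.
§4.9 sells tobacco products → Municipal Registration required.

Municipal Registration, Residential Zone Registration, Standard Certificate, Trade Certificate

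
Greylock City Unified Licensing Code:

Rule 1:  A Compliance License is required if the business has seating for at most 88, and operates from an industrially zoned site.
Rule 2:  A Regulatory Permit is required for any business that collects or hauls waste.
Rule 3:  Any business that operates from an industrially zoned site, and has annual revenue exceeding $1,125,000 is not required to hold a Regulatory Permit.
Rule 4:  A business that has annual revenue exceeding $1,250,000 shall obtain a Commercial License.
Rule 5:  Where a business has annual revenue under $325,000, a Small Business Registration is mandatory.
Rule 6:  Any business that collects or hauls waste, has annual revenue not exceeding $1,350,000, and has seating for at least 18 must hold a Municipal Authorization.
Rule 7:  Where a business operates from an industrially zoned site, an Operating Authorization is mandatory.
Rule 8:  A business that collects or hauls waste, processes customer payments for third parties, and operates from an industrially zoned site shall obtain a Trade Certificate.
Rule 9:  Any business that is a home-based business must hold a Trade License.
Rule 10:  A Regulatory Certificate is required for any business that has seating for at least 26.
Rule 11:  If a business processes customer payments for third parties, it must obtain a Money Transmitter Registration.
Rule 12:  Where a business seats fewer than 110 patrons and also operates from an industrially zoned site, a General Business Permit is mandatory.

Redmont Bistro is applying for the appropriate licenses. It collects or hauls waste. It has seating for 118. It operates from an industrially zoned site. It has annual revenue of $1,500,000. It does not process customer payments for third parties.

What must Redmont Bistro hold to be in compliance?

Commercial License, Operating Authorization, Regulatory Certificate

Rule 1: seating 118 > 88; operates from an industrially zoned site → Compliance License not required.
Rule 2: collects or hauls waste → Regulatory Permit required.
Rule 3: operates from an industrially zoned site; revenue $1,500,000 > $1,125,000 → exempt from Regulatory Permit.
Rule 4: revenue $1,500,000 > $1,250,000 → Commercial License required.
Rule 5: revenue $1,500,000 ≥ $325,000 → Small Business Registration not required.
Rule 6: collects or hauls waste; revenue $1,500,000 > $1,350,000; seating 118 ≥ 18 → Municipal Authorization not required.
Rule 7: operates from an industrially zoned site → Operating Authorization required.
Rule 8: collects or hauls waste; does not process customer payments for third parties; operates from an industrially zoned site → Trade Certificate not required.
Rule 9: operates from an industrially zoned site (not: is a home-based business) → Trade License not required.
Rule 10: seating 118 ≥ 26 → Regulatory Certificate required.
Rule 11: does not process customer payments for third parties → Money Transmitter Registration not required.
Rule 12: seating 118 ≥ 110; operates from an industrially zoned site → General Business Permit not required.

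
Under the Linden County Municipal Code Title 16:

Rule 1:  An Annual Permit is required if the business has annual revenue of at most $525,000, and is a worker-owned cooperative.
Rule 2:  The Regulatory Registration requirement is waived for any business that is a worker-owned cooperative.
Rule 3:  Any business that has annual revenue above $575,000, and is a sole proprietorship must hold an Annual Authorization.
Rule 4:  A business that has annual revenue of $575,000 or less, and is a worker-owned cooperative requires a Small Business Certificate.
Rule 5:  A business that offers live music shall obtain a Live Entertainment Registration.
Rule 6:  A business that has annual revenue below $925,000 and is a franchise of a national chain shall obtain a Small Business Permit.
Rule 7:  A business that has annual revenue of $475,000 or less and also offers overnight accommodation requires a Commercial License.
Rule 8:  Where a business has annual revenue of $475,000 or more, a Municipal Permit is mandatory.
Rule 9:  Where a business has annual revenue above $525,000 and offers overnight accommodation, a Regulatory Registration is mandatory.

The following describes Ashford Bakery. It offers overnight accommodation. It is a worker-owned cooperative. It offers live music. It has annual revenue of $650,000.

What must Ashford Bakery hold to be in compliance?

Rule 1: revenue $650,000 > $525,000; is a worker-owned cooperative → Annual Permit not required.
Rule 2: is a worker-owned cooperative → exempt from Regulatory Registration.
Rule 3: revenue $650,000 > $575,000; is a worker-owned cooperative (not: is a sole proprietorship) → Annual Authorization not required.
Rule 4: revenue $650,000 > $575,000; is a worker-owned cooperative → Small Business Certificate not required.
Rule 5: offers live music → Live Entertainment Registration required.
Rule 6: revenue $650,000 < $925,000; is a worker-owned cooperative (not: is a franchise of a national chain) → Small Business Permit not required.
Rule 7: revenue $650,000 > $475,000; offers overnight accommodation → Commercial License not required.
Rule 8: revenue $650,000 ≥ $475,000 → Municipal Permit required.
Rule 9: revenue $650,000 > $525,000; offers overnight accommodation → Regulatory Registration required.

Live Entertainment Registration, Municipal Permit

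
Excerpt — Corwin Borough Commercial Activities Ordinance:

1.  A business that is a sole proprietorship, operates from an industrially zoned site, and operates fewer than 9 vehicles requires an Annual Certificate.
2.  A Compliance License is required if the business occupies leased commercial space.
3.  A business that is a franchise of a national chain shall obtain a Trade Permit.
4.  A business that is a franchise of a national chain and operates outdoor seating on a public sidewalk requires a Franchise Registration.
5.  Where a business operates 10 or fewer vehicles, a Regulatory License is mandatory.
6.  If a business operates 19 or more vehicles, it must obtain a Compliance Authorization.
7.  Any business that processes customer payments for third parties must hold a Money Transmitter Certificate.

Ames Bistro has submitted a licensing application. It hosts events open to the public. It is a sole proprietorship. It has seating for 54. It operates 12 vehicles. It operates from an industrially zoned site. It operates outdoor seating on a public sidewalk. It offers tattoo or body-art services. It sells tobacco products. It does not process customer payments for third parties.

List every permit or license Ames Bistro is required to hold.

1. is a sole proprietorship; operates from an industrially zoned site; vehicles 12 ≥ 9 → Annual Certificate not required.
2. operates from an industrially zoned site (not: occupies leased commercial space) → Compliance License not required.
3. is a sole proprietorship (not: is a franchise of a national chain) → Trade Permit not required.
4. is a sole proprietorship (not: is a franchise of a national chain); operates outdoor seating on a public sidewalk → Franchise Registration not required.
5. vehicles 12 > 10 → Regulatory License not required.
6. vehicles 12 < 19 → Compliance Authorization not required.
7. does not process customer payments for third parties → Money Transmitter Certificate not required.

None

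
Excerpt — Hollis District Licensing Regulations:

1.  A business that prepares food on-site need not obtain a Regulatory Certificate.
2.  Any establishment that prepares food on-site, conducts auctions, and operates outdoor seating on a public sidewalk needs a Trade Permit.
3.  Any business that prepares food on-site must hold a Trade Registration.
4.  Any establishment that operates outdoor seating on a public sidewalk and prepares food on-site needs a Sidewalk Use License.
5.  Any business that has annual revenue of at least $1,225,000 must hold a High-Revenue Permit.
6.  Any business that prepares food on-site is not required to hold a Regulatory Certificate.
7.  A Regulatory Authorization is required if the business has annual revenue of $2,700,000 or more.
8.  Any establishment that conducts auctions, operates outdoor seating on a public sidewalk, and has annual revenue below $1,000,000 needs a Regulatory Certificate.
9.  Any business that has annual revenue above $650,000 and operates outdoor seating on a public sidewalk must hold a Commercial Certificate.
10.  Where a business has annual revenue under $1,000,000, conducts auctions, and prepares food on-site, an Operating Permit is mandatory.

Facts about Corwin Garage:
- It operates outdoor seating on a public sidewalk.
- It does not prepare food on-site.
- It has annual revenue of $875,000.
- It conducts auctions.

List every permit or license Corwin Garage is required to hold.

Commercial Certificate, Regulatory Certificate

1. does not prepare food on-site → Regulatory Certificate exemption does not apply.
2. does not prepare food on-site; conducts auctions; operates outdoor seating on a public sidewalk → Trade Permit not required.
3. does not prepare food on-site → Trade Registration not required.
4. operates outdoor seating on a public sidewalk; does not prepare food on-site → Sidewalk Use License not required.
5. revenue $875,000 < $1,225,000 → High-Revenue Permit not required.
6. does not prepare food on-site → Regulatory Certificate exemption does not apply.
7. revenue $875,000 < $2,700,000 → Regulatory Authorization not required.
8. conducts auctions; operates outdoor seating on a public sidewalk; revenue $875,000 < $1,000,000 → Regulatory Certificate required.
9. revenue $875,000 > $650,000; operates outdoor seating on a public sidewalk → Commercial Certificate required.
10. revenue $875,000 < $1,000,000; conducts auctions; does not prepare food on-site → Operating Permit not required.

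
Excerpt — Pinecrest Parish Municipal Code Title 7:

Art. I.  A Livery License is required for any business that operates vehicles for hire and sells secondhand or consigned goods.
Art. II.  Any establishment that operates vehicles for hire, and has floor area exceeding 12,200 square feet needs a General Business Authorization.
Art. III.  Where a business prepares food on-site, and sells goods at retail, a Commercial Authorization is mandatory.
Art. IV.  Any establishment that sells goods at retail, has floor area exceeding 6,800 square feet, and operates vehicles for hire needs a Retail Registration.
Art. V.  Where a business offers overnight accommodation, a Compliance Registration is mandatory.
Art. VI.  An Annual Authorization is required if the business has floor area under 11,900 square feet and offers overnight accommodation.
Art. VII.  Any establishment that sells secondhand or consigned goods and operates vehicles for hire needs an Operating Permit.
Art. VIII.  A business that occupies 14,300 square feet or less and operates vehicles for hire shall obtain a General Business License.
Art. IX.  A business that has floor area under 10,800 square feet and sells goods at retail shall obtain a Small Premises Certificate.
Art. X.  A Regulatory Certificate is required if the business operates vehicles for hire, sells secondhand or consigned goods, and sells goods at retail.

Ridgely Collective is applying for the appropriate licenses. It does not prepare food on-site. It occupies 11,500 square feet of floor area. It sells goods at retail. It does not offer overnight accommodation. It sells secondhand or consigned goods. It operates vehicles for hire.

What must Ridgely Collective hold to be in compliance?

Art. I. operates vehicles for hire; sells secondhand or consigned goods → Livery License required.
Art. II. operates vehicles for hire; floor area 11,500 square feet ≤ 12,200 square feet → General Business Authorization not required.
Art. III. does not prepare food on-site; sells goods at retail → Commercial Authorization not required.
Art. IV. sells goods at retail; floor area 11,500 square feet > 6,800 square feet; operates vehicles for hire → Retail Registration required.
Art. V. does not offer overnight accommodation → Compliance Registration not required.
Art. VI. floor area 11,500 square feet < 11,900 square feet; does not offer overnight accommodation → Annual Authorization not required.
Art. VII. sells secondhand or consigned goods; operates vehicles for hire → Operating Permit required.
Art. VIII. floor area 11,500 square feet ≤ 14,300 square feet; operates vehicles for hire → General Business License required.
Art. IX. floor area 11,500 square feet ≥ 10,800 square feet; sells goods at retail → Small Premises Certificate not required.
Art. X. operates vehicles for hire; sells secondhand or consigned goods; sells goods at retail → Regulatory Certificate required.

General Business License, Livery License, Operating Permit, Regulatory Certificate, Retail Registration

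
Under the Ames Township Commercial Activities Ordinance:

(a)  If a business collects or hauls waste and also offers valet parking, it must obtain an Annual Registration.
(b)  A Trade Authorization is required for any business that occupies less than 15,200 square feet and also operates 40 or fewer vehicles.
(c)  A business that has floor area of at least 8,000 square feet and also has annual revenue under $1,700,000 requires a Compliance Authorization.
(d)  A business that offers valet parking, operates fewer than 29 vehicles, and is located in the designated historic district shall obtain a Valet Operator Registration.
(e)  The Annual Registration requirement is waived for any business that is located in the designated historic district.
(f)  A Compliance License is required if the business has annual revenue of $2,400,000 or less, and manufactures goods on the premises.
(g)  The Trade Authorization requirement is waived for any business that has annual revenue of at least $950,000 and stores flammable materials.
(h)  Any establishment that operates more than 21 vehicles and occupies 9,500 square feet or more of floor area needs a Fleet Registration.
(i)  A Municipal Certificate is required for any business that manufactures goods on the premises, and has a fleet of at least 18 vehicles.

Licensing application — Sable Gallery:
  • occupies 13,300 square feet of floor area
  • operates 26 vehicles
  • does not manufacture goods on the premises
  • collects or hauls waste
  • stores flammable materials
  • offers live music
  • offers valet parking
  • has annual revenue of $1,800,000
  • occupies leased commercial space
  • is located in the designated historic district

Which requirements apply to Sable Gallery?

(a) collects or hauls waste; offers valet parking → Annual Registration required.
(b) floor area 13,300 square feet < 15,200 square feet; vehicles 26 ≤ 40 → Trade Authorization required.
(c) floor area 13,300 square feet ≥ 8,000 square feet; revenue $1,800,000 ≥ $1,700,000 → Compliance Authorization not required.
(d) offers valet parking; vehicles 26 < 29; is located in the designated historic district → Valet Operator Registration required.
(e) is located in the designated historic district → exempt from Annual Registration.
(f) revenue $1,800,000 ≤ $2,400,000; does not manufacture goods on the premises → Compliance License not required.
(g) revenue $1,800,000 ≥ $950,000; stores flammable materials → exempt from Trade Authorization.
(h) vehicles 26 > 21; floor area 13,300 square feet ≥ 9,500 square feet → Fleet Registration required.
(i) does not manufacture goods on the premises; vehicles 26 ≥ 18 → Municipal Certificate not required.

Fleet Registration, Valet Operator Registration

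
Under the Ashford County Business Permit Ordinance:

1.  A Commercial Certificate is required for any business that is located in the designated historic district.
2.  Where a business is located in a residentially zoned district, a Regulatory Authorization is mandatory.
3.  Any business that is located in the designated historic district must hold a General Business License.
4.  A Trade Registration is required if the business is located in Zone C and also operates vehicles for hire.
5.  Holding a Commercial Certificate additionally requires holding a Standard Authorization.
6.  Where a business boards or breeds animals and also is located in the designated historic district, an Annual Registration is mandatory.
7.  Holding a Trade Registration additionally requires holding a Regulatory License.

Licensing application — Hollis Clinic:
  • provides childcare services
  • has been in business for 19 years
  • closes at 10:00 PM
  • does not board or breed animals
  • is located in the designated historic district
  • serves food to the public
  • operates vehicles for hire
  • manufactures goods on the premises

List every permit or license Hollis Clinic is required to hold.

1. is located in the designated historic district → Commercial Certificate required.
2. is located in the designated historic district (not: is located in a residentially zoned district) → Regulatory Authorization not required.
3. is located in the designated historic district → General Business License required.
4. is located in the designated historic district (not: is located in Zone C); operates vehicles for hire → Trade Registration not required.
5. Commercial Certificate is required → Standard Authorization also required.
6. does not board or breed animals; is located in the designated historic district → Annual Registration not required.
7. Trade Registration is not required → no effect.

Commercial Certificate, General Business License, Standard Authorization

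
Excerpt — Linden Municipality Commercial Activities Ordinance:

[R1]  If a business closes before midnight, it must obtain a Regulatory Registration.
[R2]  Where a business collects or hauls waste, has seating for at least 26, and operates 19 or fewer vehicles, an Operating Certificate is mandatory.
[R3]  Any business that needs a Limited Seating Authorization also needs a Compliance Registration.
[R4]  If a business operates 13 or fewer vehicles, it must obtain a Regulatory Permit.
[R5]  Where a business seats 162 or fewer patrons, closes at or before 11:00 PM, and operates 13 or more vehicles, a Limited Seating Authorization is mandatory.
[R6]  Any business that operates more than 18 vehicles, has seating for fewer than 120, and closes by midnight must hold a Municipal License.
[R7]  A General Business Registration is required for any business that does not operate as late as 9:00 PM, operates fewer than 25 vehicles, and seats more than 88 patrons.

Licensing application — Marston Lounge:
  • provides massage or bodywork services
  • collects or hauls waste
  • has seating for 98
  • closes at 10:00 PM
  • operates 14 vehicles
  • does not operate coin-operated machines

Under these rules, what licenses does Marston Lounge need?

Compliance Registration, Limited Seating Authorization, Operating Certificate, Regulatory Registration

[R1] closes 10:00 PM, at/before midnight → Regulatory Registration required.
[R2] collects or hauls waste; seating 98 ≥ 26; vehicles 14 ≤ 19 → Operating Certificate required.
[R3] Limited Seating Authorization is required → Compliance Registration also required.
[R4] vehicles 14 > 13 → Regulatory Permit not required.
[R5] seating 98 ≤ 162; closes 10:00 PM, at/before 11:00 PM; vehicles 14 ≥ 13 → Limited Seating Authorization required.
[R6] vehicles 14 ≤ 18; seating 98 < 120; closes 10:00 PM, at/before midnight → Municipal License not required.
[R7] closes 10:00 PM, after 9:00 PM; vehicles 14 < 25; seating 98 > 88 → General Business Registration not required.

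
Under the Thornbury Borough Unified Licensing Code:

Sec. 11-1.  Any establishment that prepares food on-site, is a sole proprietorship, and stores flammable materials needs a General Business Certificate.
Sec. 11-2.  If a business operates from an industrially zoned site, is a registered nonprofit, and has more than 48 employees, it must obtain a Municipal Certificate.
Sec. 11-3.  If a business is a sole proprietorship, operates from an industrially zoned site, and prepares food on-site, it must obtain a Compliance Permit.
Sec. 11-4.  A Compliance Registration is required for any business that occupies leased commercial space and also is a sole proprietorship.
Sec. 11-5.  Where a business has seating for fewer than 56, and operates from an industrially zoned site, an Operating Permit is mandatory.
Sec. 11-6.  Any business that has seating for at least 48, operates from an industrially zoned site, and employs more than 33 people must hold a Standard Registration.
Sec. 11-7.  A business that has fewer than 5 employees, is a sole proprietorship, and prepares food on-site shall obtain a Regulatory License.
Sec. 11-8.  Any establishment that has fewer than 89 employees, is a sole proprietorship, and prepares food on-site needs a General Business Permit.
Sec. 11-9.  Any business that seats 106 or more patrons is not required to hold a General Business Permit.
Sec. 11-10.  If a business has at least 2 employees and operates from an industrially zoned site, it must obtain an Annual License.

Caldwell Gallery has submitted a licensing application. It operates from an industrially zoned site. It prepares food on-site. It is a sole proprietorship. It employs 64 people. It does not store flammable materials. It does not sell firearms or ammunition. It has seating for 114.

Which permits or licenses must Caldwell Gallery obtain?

Sec. 11-1. prepares food on-site; is a sole proprietorship; does not store flammable materials → General Business Certificate not required.
Sec. 11-2. operates from an industrially zoned site; is a sole proprietorship (not: is a registered nonprofit); employees 64 > 48 → Municipal Certificate not required.
Sec. 11-3. is a sole proprietorship; operates from an industrially zoned site; prepares food on-site → Compliance Permit required.
Sec. 11-4. operates from an industrially zoned site (not: occupies leased commercial space); is a sole proprietorship → Compliance Registration not required.
Sec. 11-5. seating 114 ≥ 56; operates from an industrially zoned site → Operating Permit not required.
Sec. 11-6. seating 114 ≥ 48; operates from an industrially zoned site; employees 64 > 33 → Standard Registration required.
Sec. 11-7. employees 64 ≥ 5; is a sole proprietorship; prepares food on-site → Regulatory License not required.
Sec. 11-8. employees 64 < 89; is a sole proprietorship; prepares food on-site → General Business Permit required.
Sec. 11-9. seating 114 ≥ 106 → exempt from General Business Permit.
Sec. 11-10. employees 64 ≥ 2; operates from an industrially zoned site → Annual License required.

Annual License, Compliance Permit, Standard Registration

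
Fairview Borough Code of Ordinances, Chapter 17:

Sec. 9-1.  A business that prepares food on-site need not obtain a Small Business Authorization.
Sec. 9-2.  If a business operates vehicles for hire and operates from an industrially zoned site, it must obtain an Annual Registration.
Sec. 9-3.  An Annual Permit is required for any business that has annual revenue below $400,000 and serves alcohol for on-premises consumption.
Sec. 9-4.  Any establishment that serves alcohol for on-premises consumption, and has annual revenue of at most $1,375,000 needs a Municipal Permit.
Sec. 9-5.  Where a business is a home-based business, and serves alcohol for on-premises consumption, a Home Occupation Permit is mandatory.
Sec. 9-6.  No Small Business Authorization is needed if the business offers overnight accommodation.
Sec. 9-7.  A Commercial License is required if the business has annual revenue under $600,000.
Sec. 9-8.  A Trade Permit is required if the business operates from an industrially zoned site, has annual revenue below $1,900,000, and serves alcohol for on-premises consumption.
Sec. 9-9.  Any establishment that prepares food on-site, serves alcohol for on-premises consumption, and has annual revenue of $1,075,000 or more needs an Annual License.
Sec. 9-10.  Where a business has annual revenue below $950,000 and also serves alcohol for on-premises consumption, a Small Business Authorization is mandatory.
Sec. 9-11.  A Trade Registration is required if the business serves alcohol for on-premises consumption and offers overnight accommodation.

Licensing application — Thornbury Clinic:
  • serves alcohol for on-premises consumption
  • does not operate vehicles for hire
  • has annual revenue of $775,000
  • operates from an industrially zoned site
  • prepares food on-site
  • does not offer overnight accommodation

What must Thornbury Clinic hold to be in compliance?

Municipal Permit, Trade Permit

Sec. 9-1. prepares food on-site → exempt from Small Business Authorization.
Sec. 9-2. does not operate vehicles for hire; operates from an industrially zoned site → Annual Registration not required.
Sec. 9-3. revenue $775,000 ≥ $400,000; serves alcohol for on-premises consumption → Annual Permit not required.
Sec. 9-4. serves alcohol for on-premises consumption; revenue $775,000 ≤ $1,375,000 → Municipal Permit required.
Sec. 9-5. operates from an industrially zoned site (not: is a home-based business); serves alcohol for on-premises consumption → Home Occupation Permit not required.
Sec. 9-6. does not offer overnight accommodation → Small Business Authorization exemption does not apply.
Sec. 9-7. revenue $775,000 ≥ $600,000 → Commercial License not required.
Sec. 9-8. operates from an industrially zoned site; revenue $775,000 < $1,900,000; serves alcohol for on-premises consumption → Trade Permit required.
Sec. 9-9. prepares food on-site; serves alcohol for on-premises consumption; revenue $775,000 < $1,075,000 → Annual License not required.
Sec. 9-10. revenue $775,000 < $950,000; serves alcohol for on-premises consumption → Small Business Authorization required.
Sec. 9-11. serves alcohol for on-premises consumption; does not offer overnight accommodation → Trade Registration not required.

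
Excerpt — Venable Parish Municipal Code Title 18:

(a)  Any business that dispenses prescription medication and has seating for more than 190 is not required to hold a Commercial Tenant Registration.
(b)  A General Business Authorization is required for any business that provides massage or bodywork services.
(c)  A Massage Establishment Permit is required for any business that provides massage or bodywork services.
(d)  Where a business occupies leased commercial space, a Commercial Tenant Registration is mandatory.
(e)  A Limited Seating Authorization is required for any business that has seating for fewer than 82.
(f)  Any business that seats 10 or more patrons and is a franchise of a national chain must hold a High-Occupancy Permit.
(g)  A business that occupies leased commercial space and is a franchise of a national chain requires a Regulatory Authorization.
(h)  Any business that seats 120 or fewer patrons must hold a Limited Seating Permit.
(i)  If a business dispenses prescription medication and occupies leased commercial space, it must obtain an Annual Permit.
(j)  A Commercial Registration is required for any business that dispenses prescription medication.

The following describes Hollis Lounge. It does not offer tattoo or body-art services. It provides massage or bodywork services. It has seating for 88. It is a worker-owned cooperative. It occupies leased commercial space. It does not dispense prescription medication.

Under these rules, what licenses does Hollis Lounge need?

Commercial Tenant Registration, General Business Authorization, Limited Seating Permit, Massage Establishment Permit

(a) does not dispense prescription medication; seating 88 ≤ 190 → Commercial Tenant Registration exemption does not apply.
(b) provides massage or bodywork services → General Business Authorization required.
(c) provides massage or bodywork services → Massage Establishment Permit required.
(d) occupies leased commercial space → Commercial Tenant Registration required.
(e) seating 88 ≥ 82 → Limited Seating Authorization not required.
(f) seating 88 ≥ 10; is a worker-owned cooperative (not: is a franchise of a national chain) → High-Occupancy Permit not required.
(g) occupies leased commercial space; is a worker-owned cooperative (not: is a franchise of a national chain) → Regulatory Authorization not required.
(h) seating 88 ≤ 120 → Limited Seating Permit required.
(i) does not dispense prescription medication; occupies leased commercial space → Annual Permit not required.
(j) does not dispense prescription medication → Commercial Registration not required.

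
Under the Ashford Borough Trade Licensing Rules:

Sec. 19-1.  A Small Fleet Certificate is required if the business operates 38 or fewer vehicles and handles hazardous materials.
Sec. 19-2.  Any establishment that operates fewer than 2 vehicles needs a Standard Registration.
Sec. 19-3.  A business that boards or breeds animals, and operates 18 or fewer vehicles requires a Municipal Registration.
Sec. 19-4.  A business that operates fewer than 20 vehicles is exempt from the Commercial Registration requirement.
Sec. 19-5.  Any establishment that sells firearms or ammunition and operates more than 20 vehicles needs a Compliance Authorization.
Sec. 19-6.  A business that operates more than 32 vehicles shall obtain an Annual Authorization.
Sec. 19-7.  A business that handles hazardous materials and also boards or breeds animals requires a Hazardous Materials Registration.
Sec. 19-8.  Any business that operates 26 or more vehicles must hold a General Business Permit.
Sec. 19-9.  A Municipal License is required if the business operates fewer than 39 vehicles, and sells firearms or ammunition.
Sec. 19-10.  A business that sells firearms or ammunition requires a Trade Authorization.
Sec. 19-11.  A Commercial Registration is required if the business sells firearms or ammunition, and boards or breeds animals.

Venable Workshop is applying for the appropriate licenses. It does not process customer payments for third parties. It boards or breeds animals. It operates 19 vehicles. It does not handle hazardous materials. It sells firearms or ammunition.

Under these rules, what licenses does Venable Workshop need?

Sec. 19-1. vehicles 19 ≤ 38; does not handle hazardous materials → Small Fleet Certificate not required.
Sec. 19-2. vehicles 19 ≥ 2 → Standard Registration not required.
Sec. 19-3. boards or breeds animals; vehicles 19 > 18 → Municipal Registration not required.
Sec. 19-4. vehicles 19 < 20 → exempt from Commercial Registration.
Sec. 19-5. sells firearms or ammunition; vehicles 19 ≤ 20 → Compliance Authorization not required.
Sec. 19-6. vehicles 19 ≤ 32 → Annual Authorization not required.
Sec. 19-7. does not handle hazardous materials; boards or breeds animals → Hazardous Materials Registration not required.
Sec. 19-8. vehicles 19 < 26 → General Business Permit not required.
Sec. 19-9. vehicles 19 < 39; sells firearms or ammunition → Municipal License required.
Sec. 19-10. sells firearms or ammunition → Trade Authorization required.
Sec. 19-11. sells firearms or ammunition; boards or breeds animals → Commercial Registration required.

Municipal License, Trade Authorization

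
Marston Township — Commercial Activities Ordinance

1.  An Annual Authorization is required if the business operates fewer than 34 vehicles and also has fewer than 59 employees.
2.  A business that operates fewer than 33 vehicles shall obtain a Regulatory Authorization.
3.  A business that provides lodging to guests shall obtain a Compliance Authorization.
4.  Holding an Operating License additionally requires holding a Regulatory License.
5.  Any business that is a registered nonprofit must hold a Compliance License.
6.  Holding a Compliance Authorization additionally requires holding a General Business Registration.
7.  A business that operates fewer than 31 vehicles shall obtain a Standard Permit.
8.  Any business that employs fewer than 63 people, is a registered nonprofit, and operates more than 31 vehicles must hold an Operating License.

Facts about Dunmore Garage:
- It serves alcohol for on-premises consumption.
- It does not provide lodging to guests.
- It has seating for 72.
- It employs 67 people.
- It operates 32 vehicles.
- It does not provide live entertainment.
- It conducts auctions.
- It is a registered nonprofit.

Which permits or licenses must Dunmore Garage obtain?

Compliance License, Regulatory Authorization

1. vehicles 32 < 34; employees 67 ≥ 59 → Annual Authorization not required.
2. vehicles 32 < 33 → Regulatory Authorization required.
3. does not provide lodging to guests → Compliance Authorization not required.
4. Operating License is not required → no effect.
5. is a registered nonprofit → Compliance License required.
6. Compliance Authorization is not required → no effect.
7. vehicles 32 ≥ 31 → Standard Permit not required.
8. employees 67 ≥ 63; is a registered nonprofit; vehicles 32 > 31 → Operating License not required.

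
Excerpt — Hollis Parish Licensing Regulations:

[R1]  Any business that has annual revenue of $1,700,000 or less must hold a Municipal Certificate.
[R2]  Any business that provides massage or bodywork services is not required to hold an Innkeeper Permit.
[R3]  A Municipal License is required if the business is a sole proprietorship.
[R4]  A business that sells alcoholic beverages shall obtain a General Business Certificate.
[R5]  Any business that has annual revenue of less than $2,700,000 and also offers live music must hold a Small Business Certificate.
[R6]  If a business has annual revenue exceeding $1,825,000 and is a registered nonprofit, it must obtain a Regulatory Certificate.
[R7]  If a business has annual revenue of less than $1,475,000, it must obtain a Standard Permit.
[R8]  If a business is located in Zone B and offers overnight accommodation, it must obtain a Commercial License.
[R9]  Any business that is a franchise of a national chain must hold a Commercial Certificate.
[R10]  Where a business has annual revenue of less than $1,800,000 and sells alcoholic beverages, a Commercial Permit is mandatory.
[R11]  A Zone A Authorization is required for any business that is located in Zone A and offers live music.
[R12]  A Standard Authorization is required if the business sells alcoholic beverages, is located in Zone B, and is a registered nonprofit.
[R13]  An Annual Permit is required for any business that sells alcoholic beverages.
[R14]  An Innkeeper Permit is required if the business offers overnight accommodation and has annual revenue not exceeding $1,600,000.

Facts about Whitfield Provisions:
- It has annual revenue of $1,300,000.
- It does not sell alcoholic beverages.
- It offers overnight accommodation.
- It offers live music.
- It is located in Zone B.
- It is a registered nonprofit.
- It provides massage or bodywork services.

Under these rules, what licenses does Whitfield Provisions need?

Commercial License, Municipal Certificate, Small Business Certificate, Standard Permit

[R1] revenue $1,300,000 ≤ $1,700,000 → Municipal Certificate required.
[R2] provides massage or bodywork services → exempt from Innkeeper Permit.
[R3] is a registered nonprofit (not: is a sole proprietorship) → Municipal License not required.
[R4] does not sell alcoholic beverages → General Business Certificate not required.
[R5] revenue $1,300,000 < $2,700,000; offers live music → Small Business Certificate required.
[R6] revenue $1,300,000 ≤ $1,825,000; is a registered nonprofit → Regulatory Certificate not required.
[R7] revenue $1,300,000 < $1,475,000 → Standard Permit required.
[R8] is located in Zone B; offers overnight accommodation → Commercial License required.
[R9] is a registered nonprofit (not: is a franchise of a national chain) → Commercial Certificate not required.
[R10] revenue $1,300,000 < $1,800,000; does not sell alcoholic beverages → Commercial Permit not required.
[R11] is located in Zone B (not: is located in Zone A); offers live music → Zone A Authorization not required.
[R12] does not sell alcoholic beverages; is located in Zone B; is a registered nonprofit → Standard Authorization not required.
[R13] does not sell alcoholic beverages → Annual Permit not required.
[R14] offers overnight accommodation; revenue $1,300,000 ≤ $1,600,000 → Innkeeper Permit required.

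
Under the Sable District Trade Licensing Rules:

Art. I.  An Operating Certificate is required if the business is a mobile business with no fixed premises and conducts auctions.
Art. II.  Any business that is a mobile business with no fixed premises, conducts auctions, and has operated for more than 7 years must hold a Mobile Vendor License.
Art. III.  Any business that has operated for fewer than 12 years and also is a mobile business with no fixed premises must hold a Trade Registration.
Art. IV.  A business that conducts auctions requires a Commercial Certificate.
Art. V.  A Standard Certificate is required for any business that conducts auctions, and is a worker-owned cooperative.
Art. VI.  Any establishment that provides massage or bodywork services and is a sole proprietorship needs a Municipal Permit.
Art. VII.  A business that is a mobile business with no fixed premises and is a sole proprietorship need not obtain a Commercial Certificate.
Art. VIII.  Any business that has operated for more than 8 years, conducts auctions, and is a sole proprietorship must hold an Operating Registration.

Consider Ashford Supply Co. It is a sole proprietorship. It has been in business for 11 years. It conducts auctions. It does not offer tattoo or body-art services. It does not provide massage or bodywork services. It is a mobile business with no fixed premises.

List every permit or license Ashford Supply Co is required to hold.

Art. I. is a mobile business with no fixed premises; conducts auctions → Operating Certificate required.
Art. II. is a mobile business with no fixed premises; conducts auctions; years in business 11 > 7 → Mobile Vendor License required.
Art. III. years in business 11 < 12; is a mobile business with no fixed premises → Trade Registration required.
Art. IV. conducts auctions → Commercial Certificate required.
Art. V. conducts auctions; is a sole proprietorship (not: is a worker-owned cooperative) → Standard Certificate not required.
Art. VI. does not provide massage or bodywork services; is a sole proprietorship → Municipal Permit not required.
Art. VII. is a mobile business with no fixed premises; is a sole proprietorship → exempt from Commercial Certificate.
Art. VIII. years in business 11 > 8; conducts auctions; is a sole proprietorship → Operating Registration required.

Mobile Vendor License, Operating Certificate, Operating Registration, Trade Registration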